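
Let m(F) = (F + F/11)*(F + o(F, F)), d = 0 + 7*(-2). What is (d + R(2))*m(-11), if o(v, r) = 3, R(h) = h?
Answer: -1152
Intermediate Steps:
d = -14 (d = 0 - 14 = -14)
m(F) = 12*F*(3 + F)/11 (m(F) = (F + F/11)*(F + 3) = (F + F*(1/11))*(3 + F) = (F + F/11)*(3 + F) = (12*F/11)*(3 + F) = 12*F*(3 + F)/11)
(d + R(2))*m(-11) = (-14 + 2)*((12/11)*(-11)*(3 - 11)) = -144*(-11)*(-8)/11 = -12*96 = -1152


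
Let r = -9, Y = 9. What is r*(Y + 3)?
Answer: -108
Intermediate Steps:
r*(Y + 3) = -9*(9 + 3) = -9*12 = -108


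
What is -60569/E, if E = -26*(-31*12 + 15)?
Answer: -60569/9282 ≈ -6.5254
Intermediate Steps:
E = 9282 (E = -26*(-372 + 15) = -26*(-357) = 9282)
-60569/E = -60569/9282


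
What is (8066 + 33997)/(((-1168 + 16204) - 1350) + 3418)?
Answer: 42063/17104 ≈ 2.4592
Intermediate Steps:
(8066 + 33997)/(((-1168 + 16204) - 1350) + 3418) = 42063/((15036 - 1350) + 3418) = 42063/(13686 + 3418) = 42063/17104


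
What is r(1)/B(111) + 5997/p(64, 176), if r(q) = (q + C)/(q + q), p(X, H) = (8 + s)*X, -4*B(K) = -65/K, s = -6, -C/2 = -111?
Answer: 6726573/8320 ≈ 808.48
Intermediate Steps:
C = 222 (C = -2*(-111) = 222)
B(K) = 65/(4*K) (B(K) = -(-65)/(4*K) = 65/(4*K))
p(X, H) = 2*X (p(X, H) = (8 - 6)*X = 2*X)
r(q) = (222 + q)/(2*q) (r(q) = (q + 222)/(q + q) = (222 + q)/((2*q)) = (222 + q)*(1/(2*q)) = (222 + q)/(2*q))
r(1)/B(111) + 5997/p(64, 176) = ((1/2)*(222 + 1)/1)/(((65/4)/111)) + 5997/((2*64)) = ((1/2)*1*223)/(((65/4)*(1/111))) + 5997/128 = 223/(2*(65/444)) + 5997*(1/128) = (223/2)*(444/65) + 5997/128 = 49506/65 + 5997/128 = 6726573/8320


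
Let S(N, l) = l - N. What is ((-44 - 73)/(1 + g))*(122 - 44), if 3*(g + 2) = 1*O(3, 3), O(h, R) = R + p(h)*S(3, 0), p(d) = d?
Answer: 3042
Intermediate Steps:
O(h, R) = R - 3*h (O(h, R) = R + h*(0 - 1*3) = R + h*(0 - 3) = R + h*(-3) = R - 3*h)
g = -4 (g = -2 + (1*(3 - 3*3))/3 = -2 + (1*(3 - 9))/3 = -2 + (1*(-6))/3 = -2 + (⅓)*(-6) = -2 - 2 = -4)
((-44 - 73)/(1 + g))*(122 - 44) = ((-44 - 73)/(1 - 4))*(122 - 44) = -117/(-3)*78 = -117*(-⅓)*78 = 39*78 = 3042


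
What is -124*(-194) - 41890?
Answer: -17834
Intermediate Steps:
-124*(-194) - 41890 = 24056 - 41890 = -17834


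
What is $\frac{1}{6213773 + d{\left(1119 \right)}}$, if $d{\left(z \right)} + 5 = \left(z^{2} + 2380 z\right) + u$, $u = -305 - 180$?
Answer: $\frac{1}{10128664} \approx 9.873 \cdot 10^{-8}$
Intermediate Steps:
$u = -485$
$d{\left(z \right)} = -490 + z^{2} + 2380 z$ ($d{\left(z \right)} = -5 - \left(485 - z^{2} - 2380 z\right) = -5 + \left(-485 + z^{2} + 2380 z\right) = -490 + z^{2} + 2380 z$)
$\frac{1}{6213773 + d{\left(1119 \right)}} = \frac{1}{6213773 + \left(-490 + 1119^{2} + 2380 \cdot 1119\right)} = \frac{1}{6213773 + \left(-490 + 1252161 + 2663220\right)} = \frac{1}{6213773 + 3914891} = \frac{1}{10128664}$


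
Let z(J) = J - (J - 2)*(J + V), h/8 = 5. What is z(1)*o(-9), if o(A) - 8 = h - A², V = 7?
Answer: -297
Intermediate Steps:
h = 40 (h = 8*5 = 40)
z(J) = J - (-2 + J)*(7 + J) (z(J) = J - (J - 2)*(J + 7) = J - (-2 + J)*(7 + J))
o(A) = 48 - A² (o(A) = 8 + (40 - A²) = 48 - A²)
z(1)*o(-9) = (14 - 1*1² - 4*1)*(48 - 1*(-9)²) = (14 - 1*1 - 4)*(48 - 1*81) = (14 - 1 - 4)*(48 - 81) = 9*(-33) = -297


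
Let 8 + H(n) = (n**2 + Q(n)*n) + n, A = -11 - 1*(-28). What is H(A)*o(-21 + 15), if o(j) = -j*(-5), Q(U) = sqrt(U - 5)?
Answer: -8940 - 1020*sqrt(3) ≈ -10707.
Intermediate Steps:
Q(U) = sqrt(-5 + U)
o(j) = 5*j
A = 17 (A = -11 + 28 = 17)
H(n) = -8 + n + n**2 + n*sqrt(-5 + n) (H(n) = -8 + ((n**2 + sqrt(-5 + n)*n) + n) = -8 + ((n**2 + n*sqrt(-5 + n)) + n) = -8 + (n + n**2 + n*sqrt(-5 + n)) = -8 + n + n**2 + n*sqrt(-5 + n))
H(A)*o(-21 + 15) = (-8 + 17 + 17**2 + 17*sqrt(-5 + 17))*(5*(-21 + 15)) = (-8 + 17 + 289 + 17*sqrt(12))*(5*(-6)) = (-8 + 17 + 289 + 17*(2*sqrt(3)))*(-30) = (-8 + 17 + 289 + 34*sqrt(3))*(-30) = (298 + 34*sqrt(3))*(-30) = -8940 - 1020*sqrt(3)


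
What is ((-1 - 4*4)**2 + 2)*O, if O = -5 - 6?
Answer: -3201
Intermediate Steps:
O = -11
((-1 - 4*4)**2 + 2)*O = ((-1 - 4*4)**2 + 2)*(-11) = ((-1 - 16)**2 + 2)*(-11) = ((-17)**2 + 2)*(-11) = (289 + 2)*(-11) = 291*(-11) = -3201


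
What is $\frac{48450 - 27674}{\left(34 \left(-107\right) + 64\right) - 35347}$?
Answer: $- \frac{20776}{38921} \approx -0.5338$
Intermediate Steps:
$\frac{48450 - 27674}{\left(34 \left(-107\right) + 64\right) - 35347} = \frac{20776}{\left(-3638 + 64\right) - 35347} = \frac{20776}{-3574 - 35347} = \frac{20776}{-38921} = 20776 \left(- \frac{1}{38921}\right) = - \frac{20776}{38921}$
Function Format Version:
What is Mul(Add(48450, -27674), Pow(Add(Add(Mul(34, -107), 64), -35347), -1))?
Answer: Rational(-20776, 38921) ≈ -0.53380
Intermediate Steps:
Mul(Add(48450, -27674), Pow(Add(Add(Mul(34, -107), 64), -35347), -1)) = Mul(20776, Pow(Add(Add(-3638, 64), -35347), -1)) = Mul(20776, Pow(Add(-3574, -35347), -1)) = Mul(20776, Pow(-38921, -1)) = Mul(20776, Rational(-1, 38921)) = Rational(-20776, 38921)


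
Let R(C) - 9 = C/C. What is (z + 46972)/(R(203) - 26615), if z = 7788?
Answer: -10952/5321 ≈ -2.0583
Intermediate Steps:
R(C) = 10 (R(C) = 9 + C/C = 9 + 1 = 10)
(z + 46972)/(R(203) - 26615) = (7788 + 46972)/(10 - 26615) = 54760/(-26605) = 54760*(-1/26605) = -10952/5321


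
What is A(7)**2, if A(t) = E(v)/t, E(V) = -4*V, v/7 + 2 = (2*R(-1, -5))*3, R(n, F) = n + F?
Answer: 23104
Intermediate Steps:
R(n, F) = F + n
v = -266 (v = -14 + 7*((2*(-5 - 1))*3) = -14 + 7*((2*(-6))*3) = -14 + 7*(-12*3) = -14 + 7*(-36) = -14 - 252 = -266)
A(t) = 1064/t (A(t) = (-4*(-266))/t = 1064/t)
A(7)**2 = (1064/7)**2 = (1064*(1/7))**2 = 152**2 = 23104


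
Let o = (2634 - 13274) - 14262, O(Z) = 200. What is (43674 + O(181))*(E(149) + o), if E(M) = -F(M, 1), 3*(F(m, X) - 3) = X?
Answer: -3278089784/3 ≈ -1.0927e+9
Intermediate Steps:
F(m, X) = 3 + X/3
o = -24902 (o = -10640 - 14262 = -24902)
E(M) = -10/3 (E(M) = -(3 + (1/3)*1) = -(3 + 1/3) = -1*10/3 = -10/3)
(43674 + O(181))*(E(149) + o) = (43674 + 200)*(-10/3 - 24902) = 43874*(-74716/3) = -3278089784/3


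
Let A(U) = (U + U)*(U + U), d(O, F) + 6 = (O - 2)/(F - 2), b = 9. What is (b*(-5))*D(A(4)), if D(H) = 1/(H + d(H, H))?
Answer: -45/59 ≈ -0.76271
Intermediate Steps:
d(O, F) = -6 + (-2 + O)/(-2 + F) (d(O, F) = -6 + (O - 2)/(F - 2) = -6 + (-2 + O)/(-2 + F))
A(U) = 4*U² (A(U) = (2*U)*(2*U) = 4*U²)
D(H) = 1/(H + (10 - 5*H)/(-2 + H)) (D(H) = 1/(H + (10 + H - 6*H)/(-2 + H)) = 1/(H + (10 - 5*H)/(-2 + H)))
(b*(-5))*D(A(4)) = (9*(-5))/(-5 + 4*4²) = -45/(-5 + 4*16) = -45/(-5 + 64) = -45/59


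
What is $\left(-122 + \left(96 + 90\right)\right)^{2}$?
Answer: $4096$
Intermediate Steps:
$\left(-122 + \left(96 + 90\right)\right)^{2} = \left(-122 + 186\right)^{2} = 64^{2} = 4096$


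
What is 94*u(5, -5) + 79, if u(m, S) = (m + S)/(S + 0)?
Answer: 79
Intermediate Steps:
u(m, S) = (S + m)/S
94*u(5, -5) + 79 = 94*((-5 + 5)/(-5)) + 79 = 94*(-1/5*0) + 79 = 94*0 + 79 = 0 + 79 = 79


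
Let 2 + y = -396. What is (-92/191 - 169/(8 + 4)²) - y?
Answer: 10901065/27504 ≈ 396.34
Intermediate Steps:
y = -398 (y = -2 - 396 = -398)
(-92/191 - 169/(8 + 4)²) - y = (-92/191 - 169/(8 + 4)²) - 1*(-398) = (-92*1/191 - 169/(12²)) + 398 = (-92/191 - 169/144) + 398 = -45527/27504 + 398 = 10901065/27504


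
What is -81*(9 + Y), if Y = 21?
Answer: -2430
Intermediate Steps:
-81*(9 + Y) = -81*(9 + 21) = -81*30 = -2430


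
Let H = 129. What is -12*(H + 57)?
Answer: -2232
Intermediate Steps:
-12*(H + 57) = -12*(129 + 57) = -12*186 = -2232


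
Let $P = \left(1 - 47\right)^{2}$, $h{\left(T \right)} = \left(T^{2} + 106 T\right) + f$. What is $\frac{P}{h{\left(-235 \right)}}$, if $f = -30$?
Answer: $\frac{2116}{30285} \approx 0.06987$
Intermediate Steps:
$h{\left(T \right)} = -30 + T^{2} + 106 T$ ($h{\left(T \right)} = \left(T^{2} + 106 T\right) - 30 = -30 + T^{2} + 106 T$)
$P = 2116$ ($P = \left(-46\right)^{2} = 2116$)
$\frac{P}{h{\left(-235 \right)}} = \frac{2116}{-30 + \left(-235\right)^{2} + 106 \left(-235\right)} = \frac{2116}{-30 + 55225 - 24910} = \frac{2116}{30285}$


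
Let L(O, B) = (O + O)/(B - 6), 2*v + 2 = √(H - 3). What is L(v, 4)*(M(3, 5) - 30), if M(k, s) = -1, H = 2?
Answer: -31 + 31*I/2 ≈ -31.0 + 15.5*I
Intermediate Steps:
v = -1 + I/2 (v = -1 + √(2 - 3)/2 = -1 + √(-1)/2 = -1 + I/2 ≈ -1.0 + 0.5*I)
L(O, B) = 2*O/(-6 + B) (L(O, B) = (2*O)/(-6 + B) = 2*O/(-6 + B))
L(v, 4)*(M(3, 5) - 30) = (2*(-1 + I/2)/(-6 + 4))*(-1 - 30) = (2*(-1 + I/2)/(-2))*(-31) = (2*(-1 + I/2)*(-½))*(-31) = (1 - I/2)*(-31) = -31 + 31*I/2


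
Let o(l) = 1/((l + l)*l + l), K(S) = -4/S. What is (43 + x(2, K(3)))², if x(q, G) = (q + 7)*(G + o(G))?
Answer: 491401/400 ≈ 1228.5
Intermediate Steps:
o(l) = 1/(l + 2*l²) (o(l) = 1/((2*l)*l + l) = 1/(2*l² + l) = 1/(l + 2*l²))
x(q, G) = (7 + q)*(G + 1/(G*(1 + 2*G))) (x(q, G) = (q + 7)*(G + 1/(G*(1 + 2*G))) = (7 + q)*(G + 1/(G*(1 + 2*G))))
(43 + x(2, K(3)))² = (43 + (7 + 2 + (-4/3)²*(1 + 2*(-4/3))*(7 + 2))/(((-4/3))*(1 + 2*(-4/3))))² = (43 + (7 + 2 + (-4*⅓)²*(1 + 2*(-4*⅓))*9)/(((-4*⅓))*(1 + 2*(-4*⅓))))² = (43 + (7 + 2 + (-4/3)²*(1 + 2*(-4/3))*9)/((-4/3)*(1 + 2*(-4/3))))² = (43 - 3*(7 + 2 + (16/9)*(1 - 8/3)*9)/(4*(1 - 8/3)))² = (43 - 3*(7 + 2 + (16/9)*(-5/3)*9)/(4*(-5/3)))² = (43 - ¾*(-⅗)*(7 + 2 - 80/3))² = (43 - ¾*(-⅗)*(-53/3))² = (43 - 159/20)² = (701/20)² = 491401/400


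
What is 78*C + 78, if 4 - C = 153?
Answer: -11544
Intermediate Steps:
C = -149 (C = 4 - 1*153 = 4 - 153 = -149)
78*C + 78 = 78*(-149) + 78 = -11622 + 78 = -11544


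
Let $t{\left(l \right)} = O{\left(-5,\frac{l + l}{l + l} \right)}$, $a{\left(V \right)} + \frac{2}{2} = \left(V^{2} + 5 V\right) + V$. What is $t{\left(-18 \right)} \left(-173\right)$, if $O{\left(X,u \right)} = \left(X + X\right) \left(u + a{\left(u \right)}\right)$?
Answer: $12110$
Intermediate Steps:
$a{\left(V \right)} = -1 + V^{2} + 6 V$ ($a{\left(V \right)} = -1 + \left(\left(V^{2} + 5 V\right) + V\right) = -1 + \left(V^{2} + 6 V\right) = -1 + V^{2} + 6 V$)
$O{\left(X,u \right)} = 2 X \left(-1 + u^{2} + 7 u\right)$ ($O{\left(X,u \right)} = \left(X + X\right) \left(u + \left(-1 + u^{2} + 6 u\right)\right) = 2 X \left(-1 + u^{2} + 7 u\right)$)
$t{\left(l \right)} = -70$ ($t{\left(l \right)} = 2 \left(-5\right) \left(-1 + \left(\frac{l + l}{l + l}\right)^{2} + 7 \frac{l + l}{l + l}\right) = 2 \left(-5\right) \left(-1 + \left(\frac{2 l}{2 l}\right)^{2} + 7 \frac{2 l}{2 l}\right) = 2 \left(-5\right) \left(-1 + \left(2 l \frac{1}{2 l}\right)^{2} + 7 \cdot 2 l \frac{1}{2 l}\right) = 2 \left(-5\right) \left(-1 + 1^{2} + 7 \cdot 1\right) = 2 \left(-5\right) \left(-1 + 1 + 7\right) = 2 \left(-5\right) 7 = -70$)
$t{\left(-18 \right)} \left(-173\right) = \left(-70\right) \left(-173\right) = 12110$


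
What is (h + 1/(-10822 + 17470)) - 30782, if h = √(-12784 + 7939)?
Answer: -204638735/6648 + I*√4845 ≈ -30782.0 + 69.606*I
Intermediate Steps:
h = I*√4845 (h = √(-4845) = I*√4845 ≈ 69.606*I)
(h + 1/(-10822 + 17470)) - 30782 = (I*√4845 + 1/(-10822 + 17470)) - 30782 = (I*√4845 + 1/6648) - 30782 = (1/6648 + I*√4845) - 30782 = -204638735/6648 + I*√4845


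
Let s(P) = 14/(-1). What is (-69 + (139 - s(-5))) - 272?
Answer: -188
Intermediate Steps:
s(P) = -14 (s(P) = 14*(-1) = -14)
(-69 + (139 - s(-5))) - 272 = (-69 + (139 - 1*(-14))) - 272 = (-69 + (139 + 14)) - 272 = (-69 + 153) - 272 = 84 - 272 = -188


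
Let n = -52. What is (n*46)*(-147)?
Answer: 351624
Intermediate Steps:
(n*46)*(-147) = -52*46*(-147) = -2392*(-147) = 351624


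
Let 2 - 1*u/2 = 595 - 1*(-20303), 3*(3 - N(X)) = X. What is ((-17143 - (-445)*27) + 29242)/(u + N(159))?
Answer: -12057/20921 ≈ -0.57631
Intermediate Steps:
N(X) = 3 - X/3
u = -41792 (u = 4 - 2*(595 - 1*(-20303)) = 4 - 2*(595 + 20303) = 4 - 2*20898 = 4 - 41796 = -41792)
((-17143 - (-445)*27) + 29242)/(u + N(159)) = ((-17143 - (-445)*27) + 29242)/(-41792 + (3 - ⅓*159)) = ((-17143 - 1*(-12015)) + 29242)/(-41792 + (3 - 53)) = ((-17143 + 12015) + 29242)/(-41792 - 50) = (-5128 + 29242)/(-41842) = 24114*(-1/41842) = -12057/20921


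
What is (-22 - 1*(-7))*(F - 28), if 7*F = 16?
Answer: 2700/7 ≈ 385.71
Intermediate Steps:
F = 16/7 (F = (⅐)*16 = 16/7 ≈ 2.2857)
(-22 - 1*(-7))*(F - 28) = (-22 - 1*(-7))*(16/7 - 28) = (-22 + 7)*(-180/7) = -15*(-180/7) = 2700/7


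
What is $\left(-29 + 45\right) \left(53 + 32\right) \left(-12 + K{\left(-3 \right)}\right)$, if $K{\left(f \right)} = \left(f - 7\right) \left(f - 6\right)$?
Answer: $106080$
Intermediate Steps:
$K{\left(f \right)} = \left(-7 + f\right) \left(-6 + f\right)$
$\left(-29 + 45\right) \left(53 + 32\right) \left(-12 + K{\left(-3 \right)}\right) = \left(-29 + 45\right) \left(53 + 32\right) \left(-12 + \left(42 + \left(-3\right)^{2} - -39\right)\right) = 16 \cdot 85 \left(-12 + \left(42 + 9 + 39\right)\right) = 1360 \left(-12 + 90\right) = 1360 \cdot 78 = 106080$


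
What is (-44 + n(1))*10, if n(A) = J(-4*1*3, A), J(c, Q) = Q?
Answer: -430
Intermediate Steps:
n(A) = A
(-44 + n(1))*10 = (-44 + 1)*10 = -43*10 = -430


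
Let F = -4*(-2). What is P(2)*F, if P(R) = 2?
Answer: 16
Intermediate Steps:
F = 8
P(2)*F = 2*8 = 16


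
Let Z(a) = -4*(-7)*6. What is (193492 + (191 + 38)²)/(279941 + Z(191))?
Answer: 245933/280109 ≈ 0.87799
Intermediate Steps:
Z(a) = 168 (Z(a) = 28*6 = 168)
(193492 + (191 + 38)²)/(279941 + Z(191)) = (193492 + (191 + 38)²)/(279941 + 168) = (193492 + 229²)/280109 = (193492 + 52441)*(1/280109) = 245933*(1/280109) = 245933/280109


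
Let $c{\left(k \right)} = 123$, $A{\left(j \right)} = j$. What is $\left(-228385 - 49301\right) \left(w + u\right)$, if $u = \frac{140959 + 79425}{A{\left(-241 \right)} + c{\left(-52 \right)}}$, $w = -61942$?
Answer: $\frac{1045423922220}{59} \approx 1.7719 \cdot 10^{10}$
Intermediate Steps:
$u = - \frac{110192}{59}$ ($u = \frac{140959 + 79425}{-241 + 123} = \frac{220384}{-118} = 220384 \left(- \frac{1}{118}\right) = - \frac{110192}{59} \approx -1867.7$)
$\left(-228385 - 49301\right) \left(w + u\right) = \left(-228385 - 49301\right) \left(-61942 - \frac{110192}{59}\right) = \left(-277686\right) \left(- \frac{3764770}{59}\right) = \frac{1045423922220}{59}$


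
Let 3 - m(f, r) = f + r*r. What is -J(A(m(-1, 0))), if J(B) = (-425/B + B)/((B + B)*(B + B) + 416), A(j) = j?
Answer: 409/1920 ≈ 0.21302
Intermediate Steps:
m(f, r) = 3 - f - r² (m(f, r) = 3 - (f + r*r) = 3 - (f + r²) = 3 + (-f - r²) = 3 - f - r²)
J(B) = (B - 425/B)/(416 + 4*B²) (J(B) = (B - 425/B)/((2*B)*(2*B) + 416) = (B - 425/B)/(4*B² + 416) = (B - 425/B)/(416 + 4*B²))
-J(A(m(-1, 0))) = -(-425 + (3 - 1*(-1) - 1*0²)²)/(4*(3 - 1*(-1) - 1*0²)*(104 + (3 - 1*(-1) - 1*0²)²)) = -(-425 + (3 + 1 - 1*0)²)/(4*(3 + 1 - 1*0)*(104 + (3 + 1 - 1*0)²)) = -(-425 + (3 + 1 + 0)²)/(4*(3 + 1 + 0)*(104 + (3 + 1 + 0)²)) = -(-425 + 4²)/(4*4*(104 + 4²)) = -(-425 + 16)/(4*4*(104 + 16)) = -(-409)/(4*4*120) = -1*(-409/1920) = 409/1920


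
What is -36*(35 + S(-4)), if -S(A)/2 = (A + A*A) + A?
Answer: -684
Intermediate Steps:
S(A) = -4*A - 2*A² (S(A) = -2*((A + A*A) + A) = -2*((A + A²) + A) = -2*(A² + 2*A) = -4*A - 2*A²)
-36*(35 + S(-4)) = -36*(35 - 2*(-4)*(2 - 4)) = -36*(35 - 2*(-4)*(-2)) = -36*(35 - 16) = -36*19 = -684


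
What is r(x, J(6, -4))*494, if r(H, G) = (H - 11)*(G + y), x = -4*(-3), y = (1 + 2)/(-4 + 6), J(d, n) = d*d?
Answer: 18525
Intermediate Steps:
J(d, n) = d²
y = 3/2 ≈ 1.5000
x = 12
r(H, G) = (-11 + H)*(3/2 + G) (r(H, G) = (H - 11)*(G + 3/2) = (-11 + H)*(3/2 + G))
r(x, J(6, -4))*494 = (-33/2 - 11*6² + (3/2)*12 + 6²*12)*494 = (-33/2 - 11*36 + 18 + 36*12)*494 = (-33/2 - 396 + 18 + 432)*494 = (75/2)*494 = 18525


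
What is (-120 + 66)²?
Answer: 2916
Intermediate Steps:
(-120 + 66)² = (-54)² = 2916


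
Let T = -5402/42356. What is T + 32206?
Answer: 682055967/21178 ≈ 32206.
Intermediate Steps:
T = -2701/21178 (T = -5402*1/42356 = -2701/21178 ≈ -0.12754)
T + 32206 = -2701/21178 + 32206 = 682055967/21178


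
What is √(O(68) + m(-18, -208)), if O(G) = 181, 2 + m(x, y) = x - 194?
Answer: I*√33 ≈ 5.7446*I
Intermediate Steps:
m(x, y) = -196 + x (m(x, y) = -2 + (x - 194) = -2 + (-194 + x) = -196 + x)
√(O(68) + m(-18, -208)) = √(181 + (-196 - 18)) = √(181 - 214) = √(-33) = I*√33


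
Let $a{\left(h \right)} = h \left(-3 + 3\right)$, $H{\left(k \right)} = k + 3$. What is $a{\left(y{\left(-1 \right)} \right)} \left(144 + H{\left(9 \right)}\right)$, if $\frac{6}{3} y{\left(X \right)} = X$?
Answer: $0$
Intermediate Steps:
$H{\left(k \right)} = 3 + k$
$y{\left(X \right)} = \frac{X}{2}$
$a{\left(h \right)} = 0$ ($a{\left(h \right)} = h 0 = 0$)
$a{\left(y{\left(-1 \right)} \right)} \left(144 + H{\left(9 \right)}\right) = 0 \left(144 + \left(3 + 9\right)\right) = 0 \left(144 + 12\right) = 0 \cdot 156 = 0$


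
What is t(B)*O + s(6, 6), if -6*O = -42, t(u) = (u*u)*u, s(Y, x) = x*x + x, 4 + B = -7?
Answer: -9275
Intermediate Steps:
B = -11 (B = -4 - 7 = -11)
s(Y, x) = x + x² (s(Y, x) = x² + x = x + x²)
t(u) = u³ (t(u) = u²*u = u³)
O = 7 (O = -⅙*(-42) = 7)
t(B)*O + s(6, 6) = (-11)³*7 + 6*(1 + 6) = -1331*7 + 6*7 = -9317 + 42 = -9275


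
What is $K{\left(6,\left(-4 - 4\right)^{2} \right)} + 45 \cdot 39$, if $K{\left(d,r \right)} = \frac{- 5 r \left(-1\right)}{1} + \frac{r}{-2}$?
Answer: $2043$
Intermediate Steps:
$K{\left(d,r \right)} = \frac{9 r}{2}$ ($K{\left(d,r \right)} = 5 r 1 + r \left(- \frac{1}{2}\right) = 5 r - \frac{r}{2} = \frac{9 r}{2}$)
$K{\left(6,\left(-4 - 4\right)^{2} \right)} + 45 \cdot 39 = \frac{9 \left(-4 - 4\right)^{2}}{2} + 45 \cdot 39 = \frac{9 \left(-8\right)^{2}}{2} + 1755 = \frac{9}{2} \cdot 64 + 1755 = 288 + 1755 = 2043$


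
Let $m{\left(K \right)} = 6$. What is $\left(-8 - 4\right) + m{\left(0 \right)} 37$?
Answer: $210$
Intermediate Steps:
$\left(-8 - 4\right) + m{\left(0 \right)} 37 = \left(-8 - 4\right) + 6 \cdot 37 = \left(-8 - 4\right) + 222 = -12 + 222 = 210$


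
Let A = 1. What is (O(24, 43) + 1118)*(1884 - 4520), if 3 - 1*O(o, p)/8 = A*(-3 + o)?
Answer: -2567464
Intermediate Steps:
O(o, p) = 48 - 8*o (O(o, p) = 24 - 8*(-3 + o) = 24 + (24 - 8*o) = 48 - 8*o)
(O(24, 43) + 1118)*(1884 - 4520) = ((48 - 8*24) + 1118)*(1884 - 4520) = ((48 - 192) + 1118)*(-2636) = (-144 + 1118)*(-2636) = 974*(-2636) = -2567464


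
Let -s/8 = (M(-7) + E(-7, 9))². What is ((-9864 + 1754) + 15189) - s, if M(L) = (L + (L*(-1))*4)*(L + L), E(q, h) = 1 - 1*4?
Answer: 712751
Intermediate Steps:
E(q, h) = -3 (E(q, h) = 1 - 4 = -3)
M(L) = -6*L² (M(L) = (L - L*4)*(2*L) = (L - 4*L)*(2*L) = (-3*L)*(2*L) = -6*L²)
s = -705672 (s = -8*(-6*(-7)² - 3)² = -8*(-6*49 - 3)² = -8*(-294 - 3)² = -8*(-297)² = -8*88209 = -705672)
((-9864 + 1754) + 15189) - s = ((-9864 + 1754) + 15189) - 1*(-705672) = (-8110 + 15189) + 705672 = 7079 + 705672 = 712751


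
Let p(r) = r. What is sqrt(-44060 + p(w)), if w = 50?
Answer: 3*I*sqrt(4890) ≈ 209.79*I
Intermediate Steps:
sqrt(-44060 + p(w)) = sqrt(-44060 + 50) = sqrt(-44010) = 3*I*sqrt(4890)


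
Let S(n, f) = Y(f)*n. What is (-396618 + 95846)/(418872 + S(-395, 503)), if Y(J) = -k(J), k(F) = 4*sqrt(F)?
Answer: -7874060574/10887378949 + 29701235*sqrt(503)/10887378949 ≈ -0.66204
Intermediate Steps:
Y(J) = -4*sqrt(J)
S(n, f) = -4*n*sqrt(f) (S(n, f) = (-4*sqrt(f))*n = -4*n*sqrt(f))
(-396618 + 95846)/(418872 + S(-395, 503)) = (-396618 + 95846)/(418872 - 4*(-395)*sqrt(503)) = -300772/(418872 + 1580*sqrt(503))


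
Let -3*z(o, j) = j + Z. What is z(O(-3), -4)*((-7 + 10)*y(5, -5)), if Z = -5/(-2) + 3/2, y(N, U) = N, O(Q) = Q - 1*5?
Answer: 0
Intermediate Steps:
O(Q) = -5 + Q (O(Q) = Q - 5 = -5 + Q)
Z = 4 (Z = -5*(-½) + 3*(½) = 5/2 + 3/2 = 4)
z(o, j) = -4/3 - j/3 (z(o, j) = -(j + 4)/3 = -(4 + j)/3 = -4/3 - j/3)
z(O(-3), -4)*((-7 + 10)*y(5, -5)) = (-4/3 - ⅓*(-4))*((-7 + 10)*5) = (-4/3 + 4/3)*(3*5) = 0*15 = 0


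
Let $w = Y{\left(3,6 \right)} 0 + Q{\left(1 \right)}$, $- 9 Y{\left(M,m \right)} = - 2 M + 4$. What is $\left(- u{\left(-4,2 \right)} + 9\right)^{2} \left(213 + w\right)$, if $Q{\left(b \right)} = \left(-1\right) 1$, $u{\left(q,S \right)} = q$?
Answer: $35828$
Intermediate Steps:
$Y{\left(M,m \right)} = - \frac{4}{9} + \frac{2 M}{9}$ ($Y{\left(M,m \right)} = - \frac{- 2 M + 4}{9} = - \frac{4 - 2 M}{9} = - \frac{4}{9} + \frac{2 M}{9}$)
$Q{\left(b \right)} = -1$
$w = -1$ ($w = \left(- \frac{4}{9} + \frac{2}{9} \cdot 3\right) 0 - 1 = \left(- \frac{4}{9} + \frac{2}{3}\right) 0 - 1 = \frac{2}{9} \cdot 0 - 1 = 0 - 1 = -1$)
$\left(- u{\left(-4,2 \right)} + 9\right)^{2} \left(213 + w\right) = \left(\left(-1\right) \left(-4\right) + 9\right)^{2} \left(213 - 1\right) = \left(4 + 9\right)^{2} \cdot 212 = 13^{2} \cdot 212 = 169 \cdot 212 = 35828$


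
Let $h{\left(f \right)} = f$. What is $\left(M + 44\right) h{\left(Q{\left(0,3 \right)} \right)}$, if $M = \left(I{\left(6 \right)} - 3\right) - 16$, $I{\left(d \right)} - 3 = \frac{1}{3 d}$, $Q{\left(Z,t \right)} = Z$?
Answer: $0$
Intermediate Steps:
$I{\left(d \right)} = 3 + \frac{1}{3 d}$
$M = - \frac{287}{18}$ ($M = \left(\left(3 + \frac{1}{3 \cdot 6}\right) - 3\right) - 16 = \left(\left(3 + \frac{1}{3} \cdot \frac{1}{6}\right) - 3\right) - 16 = \left(\left(3 + \frac{1}{18}\right) - 3\right) - 16 = \left(\frac{55}{18} - 3\right) - 16 = \frac{1}{18} - 16 = - \frac{287}{18} \approx -15.944$)
$\left(M + 44\right) h{\left(Q{\left(0,3 \right)} \right)} = \left(- \frac{287}{18} + 44\right) 0 = \frac{505}{18} \cdot 0 = 0$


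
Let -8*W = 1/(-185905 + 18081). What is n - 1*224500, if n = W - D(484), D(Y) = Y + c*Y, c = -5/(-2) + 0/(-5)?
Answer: -303686254847/1342592 ≈ -2.2619e+5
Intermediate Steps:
c = 5/2 (c = -5*(-½) + 0*(-⅕) = 5/2 + 0 = 5/2 ≈ 2.5000)
W = 1/1342592 (W = -1/(8*(-185905 + 18081)) = -⅛/(-167824) = -⅛*(-1/167824) = 1/1342592 ≈ 7.4483e-7)
D(Y) = 7*Y/2 (D(Y) = Y + 5*Y/2 = 7*Y/2)
n = -2274350847/1342592 (n = 1/1342592 - 7*484/2 = 1/1342592 - 1*1694 = 1/1342592 - 1694 = -2274350847/1342592 ≈ -1694.0)
n - 1*224500 = -2274350847/1342592 - 1*224500 = -2274350847/1342592 - 224500 = -303686254847/1342592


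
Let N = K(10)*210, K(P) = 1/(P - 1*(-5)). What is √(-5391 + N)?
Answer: I*√5377 ≈ 73.328*I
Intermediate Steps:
K(P) = 1/(5 + P) (K(P) = 1/(P + 5) = 1/(5 + P))
N = 14 (N = 210/(5 + 10) = 210/15 = (1/15)*210 = 14)
√(-5391 + N) = √(-5391 + 14) = √(-5377) = I*√5377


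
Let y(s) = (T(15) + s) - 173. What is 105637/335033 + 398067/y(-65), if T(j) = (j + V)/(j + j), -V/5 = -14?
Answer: -800044433459/472731563 ≈ -1692.4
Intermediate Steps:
V = 70 (V = -5*(-14) = 70)
T(j) = (70 + j)/(2*j) (T(j) = (j + 70)/(j + j) = (70 + j)/((2*j)) = (70 + j)*(1/(2*j)) = (70 + j)/(2*j))
y(s) = -1021/6 + s (y(s) = ((½)*(70 + 15)/15 + s) - 173 = ((½)*(1/15)*85 + s) - 173 = (17/6 + s) - 173 = -1021/6 + s)
105637/335033 + 398067/y(-65) = 105637/335033 + 398067/(-1021/6 - 65) = 105637*(1/335033) + 398067/(-1411/6) = 105637/335033 + 398067*(-6/1411) = 105637/335033 - 2388402/1411 = -800044433459/472731563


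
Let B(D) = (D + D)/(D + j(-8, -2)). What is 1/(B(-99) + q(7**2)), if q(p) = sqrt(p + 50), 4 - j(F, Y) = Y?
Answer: -62/2751 + 961*sqrt(11)/30261 ≈ 0.082789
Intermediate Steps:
j(F, Y) = 4 - Y
q(p) = sqrt(50 + p)
B(D) = 2*D/(6 + D) (B(D) = (D + D)/(D + (4 - 1*(-2))) = (2*D)/(D + (4 + 2)) = (2*D)/(D + 6) = (2*D)/(6 + D) = 2*D/(6 + D))
1/(B(-99) + q(7**2)) = 1/(2*(-99)/(6 - 99) + sqrt(50 + 7**2)) = 1/(2*(-99)/(-93) + sqrt(50 + 49)) = 1/(2*(-99)*(-1/93) + sqrt(99)) = 1/(66/31 + 3*sqrt(11))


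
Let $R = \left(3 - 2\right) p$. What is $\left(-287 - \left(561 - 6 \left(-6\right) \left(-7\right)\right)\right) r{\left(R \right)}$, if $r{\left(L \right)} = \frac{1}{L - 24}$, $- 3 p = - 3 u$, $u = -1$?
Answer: $\frac{596}{25} \approx 23.84$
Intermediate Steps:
$p = -1$ ($p = - \frac{\left(-3\right) \left(-1\right)}{3} = \left(- \frac{1}{3}\right) 3 = -1$)
$R = -1$ ($R = \left(3 - 2\right) \left(-1\right) = 1 \left(-1\right) = -1$)
$r{\left(L \right)} = \frac{1}{-24 + L}$
$\left(-287 - \left(561 - 6 \left(-6\right) \left(-7\right)\right)\right) r{\left(R \right)} = \frac{-287 - \left(561 - 6 \left(-6\right) \left(-7\right)\right)}{-24 - 1} = \frac{-287 - 309}{-25} = \left(-287 + \left(252 - 561\right)\right) \left(- \frac{1}{25}\right) = \left(-287 - 309\right) \left(- \frac{1}{25}\right) = \left(-596\right) \left(- \frac{1}{25}\right) = \frac{596}{25}$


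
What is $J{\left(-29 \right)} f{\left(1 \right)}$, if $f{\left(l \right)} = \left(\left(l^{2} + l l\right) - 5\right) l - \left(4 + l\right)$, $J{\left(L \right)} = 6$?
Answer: $-48$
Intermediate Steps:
$f{\left(l \right)} = -4 - l + l \left(-5 + 2 l^{2}\right)$ ($f{\left(l \right)} = \left(\left(l^{2} + l^{2}\right) - 5\right) l - \left(4 + l\right) = \left(2 l^{2} - 5\right) l - \left(4 + l\right) = \left(-5 + 2 l^{2}\right) l - \left(4 + l\right) = l \left(-5 + 2 l^{2}\right) - \left(4 + l\right) = -4 - l + l \left(-5 + 2 l^{2}\right)$)
$J{\left(-29 \right)} f{\left(1 \right)} = 6 \left(-4 - 6 + 2 \cdot 1^{3}\right) = 6 \left(-4 - 6 + 2 \cdot 1\right) = 6 \left(-4 - 6 + 2\right) = 6 \left(-8\right) = -48$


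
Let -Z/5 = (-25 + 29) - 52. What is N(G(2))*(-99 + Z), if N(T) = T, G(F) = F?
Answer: 282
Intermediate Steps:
Z = 240 (Z = -5*((-25 + 29) - 52) = -5*(4 - 52) = -5*(-48) = 240)
N(G(2))*(-99 + Z) = 2*(-99 + 240) = 2*141 = 282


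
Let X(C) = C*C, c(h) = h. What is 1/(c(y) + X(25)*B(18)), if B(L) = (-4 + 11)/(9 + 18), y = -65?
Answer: 27/2620 ≈ 0.010305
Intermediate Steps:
X(C) = C**2
B(L) = 7/27
1/(c(y) + X(25)*B(18)) = 1/(-65 + 25**2*(7/27)) = 1/(-65 + 625*(7/27)) = 1/(-65 + 4375/27) = 1/(2620/27) = 27/2620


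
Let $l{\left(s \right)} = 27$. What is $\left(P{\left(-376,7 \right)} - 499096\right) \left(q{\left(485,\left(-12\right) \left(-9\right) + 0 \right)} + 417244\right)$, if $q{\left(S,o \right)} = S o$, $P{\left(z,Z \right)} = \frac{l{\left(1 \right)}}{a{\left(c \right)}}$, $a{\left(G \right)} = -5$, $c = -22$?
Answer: $- \frac{1171949979368}{5} \approx -2.3439 \cdot 10^{11}$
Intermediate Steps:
$P{\left(z,Z \right)} = - \frac{27}{5}$ ($P{\left(z,Z \right)} = \frac{27}{-5} = 27 \left(- \frac{1}{5}\right) = - \frac{27}{5}$)
$\left(P{\left(-376,7 \right)} - 499096\right) \left(q{\left(485,\left(-12\right) \left(-9\right) + 0 \right)} + 417244\right) = \left(- \frac{27}{5} - 499096\right) \left(485 \left(\left(-12\right) \left(-9\right) + 0\right) + 417244\right) = - \frac{2495507 \left(485 \left(108 + 0\right) + 417244\right)}{5} = - \frac{2495507 \left(485 \cdot 108 + 417244\right)}{5} = - \frac{2495507 \left(52380 + 417244\right)}{5} = \left(- \frac{2495507}{5}\right) 469624 = - \frac{1171949979368}{5}$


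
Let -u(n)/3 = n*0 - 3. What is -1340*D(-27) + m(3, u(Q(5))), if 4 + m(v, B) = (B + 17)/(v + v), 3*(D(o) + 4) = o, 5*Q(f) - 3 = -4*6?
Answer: 52261/3 ≈ 17420.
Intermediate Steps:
Q(f) = -21/5 (Q(f) = ⅗ + (-4*6)/5 = ⅗ + (⅕)*(-24) = ⅗ - 24/5 = -21/5)
u(n) = 9 (u(n) = -3*(n*0 - 3) = -3*(0 - 3) = -3*(-3) = 9)
D(o) = -4 + o/3
m(v, B) = -4 + (17 + B)/(2*v) (m(v, B) = -4 + (B + 17)/(v + v) = -4 + (17 + B)/((2*v)) = -4 + (17 + B)*(1/(2*v)) = -4 + (17 + B)/(2*v))
-1340*D(-27) + m(3, u(Q(5))) = -1340*(-4 + (⅓)*(-27)) + (½)*(17 + 9 - 8*3)/3 = -1340*(-4 - 9) + (½)*(⅓)*(17 + 9 - 24) = -1340*(-13) + (½)*(⅓)*2 = 17420 + ⅓ = 52261/3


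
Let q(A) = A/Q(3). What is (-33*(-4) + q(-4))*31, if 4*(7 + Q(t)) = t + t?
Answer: 45260/11 ≈ 4114.5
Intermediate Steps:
Q(t) = -7 + t/2 (Q(t) = -7 + (t + t)/4 = -7 + (2*t)/4 = -7 + t/2)
q(A) = -2*A/11 (q(A) = A/(-7 + (1/2)*3) = A/(-7 + 3/2) = A/(-11/2) = A*(-2/11) = -2*A/11)
(-33*(-4) + q(-4))*31 = (-33*(-4) - 2/11*(-4))*31 = (132 + 8/11)*31 = (1460/11)*31 = 45260/11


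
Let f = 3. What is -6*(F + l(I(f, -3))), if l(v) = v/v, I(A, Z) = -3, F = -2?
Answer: 6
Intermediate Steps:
l(v) = 1
-6*(F + l(I(f, -3))) = -6*(-2 + 1) = -6*(-1) = 6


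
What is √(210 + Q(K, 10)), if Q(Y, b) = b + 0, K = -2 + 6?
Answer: 2*√55 ≈ 14.832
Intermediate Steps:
K = 4
Q(Y, b) = b
√(210 + Q(K, 10)) = √(210 + 10) = √220 = 2*√55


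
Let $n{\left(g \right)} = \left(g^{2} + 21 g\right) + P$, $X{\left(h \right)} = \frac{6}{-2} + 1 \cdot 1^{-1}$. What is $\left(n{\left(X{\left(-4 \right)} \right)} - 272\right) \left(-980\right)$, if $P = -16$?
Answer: $319480$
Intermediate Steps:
$X{\left(h \right)} = -2$ ($X{\left(h \right)} = 6 \left(- \frac{1}{2}\right) + 1 \cdot 1 = -3 + 1 = -2$)
$n{\left(g \right)} = -16 + g^{2} + 21 g$ ($n{\left(g \right)} = \left(g^{2} + 21 g\right) - 16 = -16 + g^{2} + 21 g$)
$\left(n{\left(X{\left(-4 \right)} \right)} - 272\right) \left(-980\right) = \left(\left(-16 + \left(-2\right)^{2} + 21 \left(-2\right)\right) - 272\right) \left(-980\right) = \left(\left(-16 + 4 - 42\right) - 272\right) \left(-980\right) = \left(-54 - 272\right) \left(-980\right) = \left(-326\right) \left(-980\right) = 319480$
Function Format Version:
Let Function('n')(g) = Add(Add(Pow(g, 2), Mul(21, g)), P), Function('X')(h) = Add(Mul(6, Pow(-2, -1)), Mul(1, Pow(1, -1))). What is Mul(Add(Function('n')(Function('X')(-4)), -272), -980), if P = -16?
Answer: 319480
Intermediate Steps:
Function('X')(h) = -2 (Function('X')(h) = Add(Mul(6, Rational(-1, 2)), Mul(1, 1)) = Add(-3, 1) = -2)
Function('n')(g) = Add(-16, Pow(g, 2), Mul(21, g)) (Function('n')(g) = Add(Add(Pow(g, 2), Mul(21, g)), -16) = Add(-16, Pow(g, 2), Mul(21, g)))
Mul(Add(Function('n')(Function('X')(-4)), -272), -980) = Mul(Add(Add(-16, Pow(-2, 2), Mul(21, -2)), -272), -980) = Mul(Add(Add(-16, 4, -42), -272), -980) = Mul(Add(-54, -272), -980) = Mul(-326, -980) = 319480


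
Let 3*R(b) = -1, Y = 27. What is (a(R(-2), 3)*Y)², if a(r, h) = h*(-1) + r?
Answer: 8100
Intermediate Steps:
R(b) = -⅓ (R(b) = (⅓)*(-1) = -⅓)
a(r, h) = r - h (a(r, h) = -h + r = r - h)
(a(R(-2), 3)*Y)² = ((-⅓ - 1*3)*27)² = ((-⅓ - 3)*27)² = (-10/3*27)² = (-90)² = 8100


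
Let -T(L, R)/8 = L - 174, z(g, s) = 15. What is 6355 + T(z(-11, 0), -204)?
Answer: 7627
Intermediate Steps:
T(L, R) = 1392 - 8*L (T(L, R) = -8*(L - 174) = -8*(-174 + L) = 1392 - 8*L)
6355 + T(z(-11, 0), -204) = 6355 + (1392 - 8*15) = 6355 + (1392 - 120) = 6355 + 1272 = 7627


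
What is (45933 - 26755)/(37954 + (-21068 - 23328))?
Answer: -9589/3221 ≈ -2.9770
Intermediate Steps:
(45933 - 26755)/(37954 + (-21068 - 23328)) = 19178/(37954 - 44396) = 19178/(-6442) = 19178*(-1/6442) = -9589/3221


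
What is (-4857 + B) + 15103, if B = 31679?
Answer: 41925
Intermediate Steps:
(-4857 + B) + 15103 = (-4857 + 31679) + 15103 = 26822 + 15103 = 41925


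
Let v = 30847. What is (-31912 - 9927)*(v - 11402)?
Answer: -813559355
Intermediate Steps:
(-31912 - 9927)*(v - 11402) = (-31912 - 9927)*(30847 - 11402) = -41839*19445 = -813559355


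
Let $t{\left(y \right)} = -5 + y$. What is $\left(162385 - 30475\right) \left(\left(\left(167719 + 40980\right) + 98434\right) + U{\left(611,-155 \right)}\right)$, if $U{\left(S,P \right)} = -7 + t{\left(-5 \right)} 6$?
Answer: $40505076060$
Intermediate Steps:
$U{\left(S,P \right)} = -67$ ($U{\left(S,P \right)} = -7 + \left(-5 - 5\right) 6 = -7 - 60 = -67$)
$\left(162385 - 30475\right) \left(\left(\left(167719 + 40980\right) + 98434\right) + U{\left(611,-155 \right)}\right) = \left(162385 - 30475\right) \left(\left(\left(167719 + 40980\right) + 98434\right) - 67\right) = 131910 \left(\left(208699 + 98434\right) - 67\right) = 131910 \left(307133 - 67\right) = 131910 \cdot 307066 = 40505076060$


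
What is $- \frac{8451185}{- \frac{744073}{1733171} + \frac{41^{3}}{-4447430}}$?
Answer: $\frac{5922096207742602550}{311696769171} \approx 1.9 \cdot 10^{7}$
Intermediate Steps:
$- \frac{8451185}{- \frac{744073}{1733171} + \frac{41^{3}}{-4447430}} = - \frac{8451185}{\left(-744073\right) \frac{1}{1733171} + 68921 \left(- \frac{1}{4447430}\right)} = - \frac{8451185}{- \frac{67643}{157561} - \frac{68921}{4447430}} = - \frac{8451185}{- \frac{311696769171}{700741518230}} = \left(-8451185\right) \left(- \frac{700741518230}{311696769171}\right) = \frac{5922096207742602550}{311696769171}$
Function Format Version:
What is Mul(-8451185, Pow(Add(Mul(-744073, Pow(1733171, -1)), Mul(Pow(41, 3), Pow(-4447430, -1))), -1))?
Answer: Rational(5922096207742602550, 311696769171) ≈ 1.9000e+7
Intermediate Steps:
Mul(-8451185, Pow(Add(Mul(-744073, Pow(1733171, -1)), Mul(Pow(41, 3), Pow(-4447430, -1))), -1)) = Mul(-8451185, Pow(Add(Mul(-744073, Rational(1, 1733171)), Mul(68921, Rational(-1, 4447430))), -1)) = Mul(-8451185, Pow(Add(Rational(-67643, 157561), Rational(-68921, 4447430)), -1)) = Mul(-8451185, Pow(Rational(-311696769171, 700741518230), -1)) = Mul(-8451185, Rational(-700741518230, 311696769171)) = Rational(5922096207742602550, 311696769171)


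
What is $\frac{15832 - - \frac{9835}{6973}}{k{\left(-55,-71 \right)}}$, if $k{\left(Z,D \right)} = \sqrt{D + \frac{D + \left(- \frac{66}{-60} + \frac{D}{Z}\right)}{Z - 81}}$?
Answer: $- \frac{441625484 i \sqrt{986063155}}{7353816449} \approx - 1885.8 i$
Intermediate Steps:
$k{\left(Z,D \right)} = \sqrt{D + \frac{\frac{11}{10} + D + \frac{D}{Z}}{-81 + Z}}$ ($k{\left(Z,D \right)} = \sqrt{D + \frac{D + \left(\left(-66\right) \left(- \frac{1}{60}\right) + \frac{D}{Z}\right)}{-81 + Z}} = \sqrt{D + \frac{D + \left(\frac{11}{10} + \frac{D}{Z}\right)}{-81 + Z}} = \sqrt{D + \frac{\frac{11}{10} + D + \frac{D}{Z}}{-81 + Z}}$)
$\frac{15832 - - \frac{9835}{6973}}{k{\left(-55,-71 \right)}} = \frac{15832 - - \frac{9835}{6973}}{\frac{1}{10} \sqrt{10} \sqrt{\frac{10 \left(-71\right) + 11 \left(-55\right) - \left(-56800\right) \left(-55\right) + 10 \left(-71\right) \left(-55\right)^{2}}{\left(-55\right) \left(-81 - 55\right)}}} = \frac{15832 - \left(-9835\right) \frac{1}{6973}}{\frac{1}{10} \sqrt{10} \sqrt{- \frac{-710 - 605 - 3124000 + 10 \left(-71\right) 3025}{55 \left(-136\right)}}} = \frac{15832 - - \frac{9835}{6973}}{\frac{1}{10} \sqrt{10} \sqrt{\left(- \frac{1}{55}\right) \left(- \frac{1}{136}\right) \left(-710 - 605 - 3124000 - 2147750\right)}} = \frac{15832 + \frac{9835}{6973}}{\frac{1}{10} \sqrt{10} \sqrt{\left(- \frac{1}{55}\right) \left(- \frac{1}{136}\right) \left(-5273065\right)}} = \frac{110406371}{6973 \frac{\sqrt{10} \sqrt{- \frac{1054613}{1496}}}{10}} = \frac{110406371}{6973 \frac{\sqrt{10} \frac{i \sqrt{394425262}}{748}}{10}} = \frac{110406371}{6973 \frac{i \sqrt{986063155}}{3740}} = \frac{110406371 \left(- \frac{4 i \sqrt{986063155}}{1054613}\right)}{6973} = - \frac{441625484 i \sqrt{986063155}}{7353816449}$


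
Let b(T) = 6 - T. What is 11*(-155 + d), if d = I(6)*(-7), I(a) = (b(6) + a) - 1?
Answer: -2090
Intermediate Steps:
I(a) = -1 + a (I(a) = ((6 - 1*6) + a) - 1 = ((6 - 6) + a) - 1 = (0 + a) - 1 = a - 1 = -1 + a)
d = -35 (d = (-1 + 6)*(-7) = 5*(-7) = -35)
11*(-155 + d) = 11*(-155 - 35) = 11*(-190) = -2090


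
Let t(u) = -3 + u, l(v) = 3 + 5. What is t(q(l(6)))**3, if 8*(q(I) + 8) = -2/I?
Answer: -43986977/32768 ≈ -1342.4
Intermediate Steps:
l(v) = 8
q(I) = -8 - 1/(4*I) (q(I) = -8 + (-2/I)/8 = -8 - 1/(4*I))
t(q(l(6)))**3 = (-3 + (-8 - 1/4/8))**3 = (-3 + (-8 - 1/4*1/8))**3 = (-3 + (-8 - 1/32))**3 = (-3 - 257/32)**3 = (-353/32)**3 = -43986977/32768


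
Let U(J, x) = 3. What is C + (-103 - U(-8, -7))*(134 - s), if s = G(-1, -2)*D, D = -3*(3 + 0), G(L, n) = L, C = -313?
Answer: -13563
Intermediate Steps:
D = -9 (D = -3*3 = -9)
s = 9 (s = -1*(-9) = 9)
C + (-103 - U(-8, -7))*(134 - s) = -313 + (-103 - 1*3)*(134 - 1*9) = -313 + (-103 - 3)*(134 - 9) = -313 - 106*125 = -313 - 13250 = -13563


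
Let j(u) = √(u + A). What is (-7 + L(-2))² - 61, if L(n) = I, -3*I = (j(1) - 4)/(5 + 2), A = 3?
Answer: -5876/441 ≈ -13.324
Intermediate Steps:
j(u) = √(3 + u) (j(u) = √(u + 3) = √(3 + u))
I = 2/21 (I = -(√(3 + 1) - 4)/(3*(5 + 2)) = -(√4 - 4)/(3*7) = -(2 - 4)/(3*7) = -(-2)/(3*7) = -⅓*(-2/7) = 2/21 ≈ 0.095238)
L(n) = 2/21
(-7 + L(-2))² - 61 = (-7 + 2/21)² - 61 = (-145/21)² - 61 = 21025/441 - 61 = -5876/441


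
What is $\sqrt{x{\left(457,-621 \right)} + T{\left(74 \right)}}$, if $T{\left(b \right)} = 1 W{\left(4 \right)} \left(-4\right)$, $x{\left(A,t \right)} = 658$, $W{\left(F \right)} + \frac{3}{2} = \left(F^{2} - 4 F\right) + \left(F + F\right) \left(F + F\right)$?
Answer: $2 \sqrt{102} \approx 20.199$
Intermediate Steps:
$W{\left(F \right)} = - \frac{3}{2} - 4 F + 5 F^{2}$ ($W{\left(F \right)} = - \frac{3}{2} + \left(\left(F^{2} - 4 F\right) + \left(F + F\right) \left(F + F\right)\right) = - \frac{3}{2} + \left(\left(F^{2} - 4 F\right) + 2 F 2 F\right) = - \frac{3}{2} + \left(\left(F^{2} - 4 F\right) + 4 F^{2}\right) = - \frac{3}{2} + \left(- 4 F + 5 F^{2}\right) = - \frac{3}{2} - 4 F + 5 F^{2}$)
$T{\left(b \right)} = -250$ ($T{\left(b \right)} = 1 \left(- \frac{3}{2} - 16 + 5 \cdot 4^{2}\right) \left(-4\right) = 1 \left(- \frac{3}{2} - 16 + 5 \cdot 16\right) \left(-4\right) = 1 \left(- \frac{3}{2} - 16 + 80\right) \left(-4\right) = 1 \cdot \frac{125}{2} \left(-4\right) = \frac{125}{2} \left(-4\right) = -250$)
$\sqrt{x{\left(457,-621 \right)} + T{\left(74 \right)}} = \sqrt{658 - 250} = \sqrt{408} = 2 \sqrt{102}$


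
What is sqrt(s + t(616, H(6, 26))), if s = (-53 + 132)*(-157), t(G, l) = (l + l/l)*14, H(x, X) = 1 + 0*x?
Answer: 15*I*sqrt(55) ≈ 111.24*I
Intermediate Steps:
H(x, X) = 1 (H(x, X) = 1 + 0 = 1)
t(G, l) = 14 + 14*l (t(G, l) = (l + 1)*14 = (1 + l)*14 = 14 + 14*l)
s = -12403 (s = 79*(-157) = -12403)
sqrt(s + t(616, H(6, 26))) = sqrt(-12403 + (14 + 14*1)) = sqrt(-12403 + (14 + 14)) = sqrt(-12403 + 28) = sqrt(-12375) = 15*I*sqrt(55)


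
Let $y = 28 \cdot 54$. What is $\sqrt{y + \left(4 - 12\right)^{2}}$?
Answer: $2 \sqrt{394} \approx 39.699$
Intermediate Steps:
$y = 1512$
$\sqrt{y + \left(4 - 12\right)^{2}} = \sqrt{1512 + \left(4 - 12\right)^{2}} = \sqrt{1512 + \left(-8\right)^{2}} = \sqrt{1512 + 64} = \sqrt{1576} = 2 \sqrt{394}$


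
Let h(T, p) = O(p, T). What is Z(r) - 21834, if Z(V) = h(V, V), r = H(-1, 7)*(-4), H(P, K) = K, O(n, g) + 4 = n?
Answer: -21866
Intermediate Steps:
O(n, g) = -4 + n
r = -28 (r = 7*(-4) = -28)
h(T, p) = -4 + p
Z(V) = -4 + V
Z(r) - 21834 = (-4 - 28) - 21834 = -32 - 21834 = -21866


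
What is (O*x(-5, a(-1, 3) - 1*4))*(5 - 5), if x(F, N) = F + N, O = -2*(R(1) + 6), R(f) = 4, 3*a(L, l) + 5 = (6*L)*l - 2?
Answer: 0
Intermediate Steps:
a(L, l) = -7/3 + 2*L*l (a(L, l) = -5/3 + ((6*L)*l - 2)/3 = -5/3 + (6*L*l - 2)/3 = -5/3 + (-2 + 6*L*l)/3 = -5/3 + (-⅔ + 2*L*l) = -7/3 + 2*L*l)
O = -20 (O = -2*(4 + 6) = -2*10 = -20)
(O*x(-5, a(-1, 3) - 1*4))*(5 - 5) = (-20*(-5 + ((-7/3 + 2*(-1)*3) - 1*4)))*(5 - 5) = -20*(-5 + ((-7/3 - 6) - 4))*0 = -20*(-5 + (-25/3 - 4))*0 = -20*(-5 - 37/3)*0 = -20*(-52/3)*0 = (1040/3)*0 = 0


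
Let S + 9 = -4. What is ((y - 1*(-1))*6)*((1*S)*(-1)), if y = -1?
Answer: 0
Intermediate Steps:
S = -13 (S = -9 - 4 = -13)
((y - 1*(-1))*6)*((1*S)*(-1)) = ((-1 - 1*(-1))*6)*((1*(-13))*(-1)) = ((-1 + 1)*6)*(-13*(-1)) = (0*6)*13 = 0*13 = 0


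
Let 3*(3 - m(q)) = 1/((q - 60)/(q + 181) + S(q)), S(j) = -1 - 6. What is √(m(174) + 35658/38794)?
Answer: √1541940365748855/19710123 ≈ 1.9923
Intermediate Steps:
S(j) = -7
m(q) = 3 - 1/(3*(-7 + (-60 + q)/(181 + q))) (m(q) = 3 - 1/(3*((q - 60)/(q + 181) - 7)) = 3 - 1/(3*((-60 + q)/(181 + q) - 7)) = 3 - 1/(3*(-7 + (-60 + q)/(181 + q))))
√(m(174) + 35658/38794) = √((12124 + 55*174)/(3*(1327 + 6*174)) + 35658/38794) = √((12124 + 9570)/(3*(1327 + 1044)) + 35658*(1/38794)) = √((⅓)*21694/2371 + 2547/2771) = √((⅓)*(1/2371)*21694 + 2547/2771) = √(21694/7113 + 2547/2771) = √(78230885/19710123) = √1541940365748855/19710123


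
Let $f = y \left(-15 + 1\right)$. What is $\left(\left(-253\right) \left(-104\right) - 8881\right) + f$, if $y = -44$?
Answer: $18047$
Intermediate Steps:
$f = 616$ ($f = - 44 \left(-15 + 1\right) = \left(-44\right) \left(-14\right) = 616$)
$\left(\left(-253\right) \left(-104\right) - 8881\right) + f = \left(\left(-253\right) \left(-104\right) - 8881\right) + 616 = \left(26312 - 8881\right) + 616 = 17431 + 616 = 18047$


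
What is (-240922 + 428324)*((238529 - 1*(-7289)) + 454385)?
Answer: 131219442606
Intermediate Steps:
(-240922 + 428324)*((238529 - 1*(-7289)) + 454385) = 187402*((238529 + 7289) + 454385) = 187402*(245818 + 454385) = 187402*700203 = 131219442606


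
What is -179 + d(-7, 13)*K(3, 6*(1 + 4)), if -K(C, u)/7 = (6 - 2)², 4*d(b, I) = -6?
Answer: -11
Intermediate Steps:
d(b, I) = -3/2 (d(b, I) = (¼)*(-6) = -3/2)
K(C, u) = -112 (K(C, u) = -7*(6 - 2)² = -7*4² = -7*16 = -112)
-179 + d(-7, 13)*K(3, 6*(1 + 4)) = -179 - 3/2*(-112) = -179 + 168 = -11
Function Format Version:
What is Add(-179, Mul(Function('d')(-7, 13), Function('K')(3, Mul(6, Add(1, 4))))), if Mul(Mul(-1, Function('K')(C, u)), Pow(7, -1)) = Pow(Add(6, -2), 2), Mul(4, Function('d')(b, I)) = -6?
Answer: -11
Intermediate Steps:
Function('d')(b, I) = Rational(-3, 2) (Function('d')(b, I) = Mul(Rational(1, 4), -6) = Rational(-3, 2))
Function('K')(C, u) = -112 (Function('K')(C, u) = Mul(-7, Pow(Add(6, -2), 2)) = Mul(-7, Pow(4, 2)) = Mul(-7, 16) = -112)
Add(-179, Mul(Function('d')(-7, 13), Function('K')(3, Mul(6, Add(1, 4))))) = Add(-179, Mul(Rational(-3, 2), -112)) = Add(-179, 168) = -11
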